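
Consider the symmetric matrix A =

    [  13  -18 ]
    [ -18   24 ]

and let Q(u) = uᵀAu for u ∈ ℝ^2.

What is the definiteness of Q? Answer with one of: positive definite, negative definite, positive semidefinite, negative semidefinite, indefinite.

An LDLᵀ factorisation of A has diagonal entries 13, -12/13.
That gives 1 positive, 1 negative pivots.
Hence Q is indefinite.

indefinite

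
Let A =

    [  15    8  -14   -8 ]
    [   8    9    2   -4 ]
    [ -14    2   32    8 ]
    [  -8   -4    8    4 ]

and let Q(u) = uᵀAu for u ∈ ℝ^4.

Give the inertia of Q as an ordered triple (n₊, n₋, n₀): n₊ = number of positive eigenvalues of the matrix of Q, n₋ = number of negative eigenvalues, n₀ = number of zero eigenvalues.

(2, 1, 1)

Row-reducing A symmetrically gives the diagonal entries 15, 71/15, 0, -20/71.
That gives 2 positive, 1 negative, 1 zero pivots.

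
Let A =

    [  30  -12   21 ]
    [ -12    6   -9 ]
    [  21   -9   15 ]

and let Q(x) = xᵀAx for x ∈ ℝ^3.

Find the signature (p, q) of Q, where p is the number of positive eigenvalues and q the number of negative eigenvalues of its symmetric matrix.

(2, 0)

Row-reducing A symmetrically gives the diagonal entries 30, 6/5, 0.
That gives 2 positive, 1 zero pivots.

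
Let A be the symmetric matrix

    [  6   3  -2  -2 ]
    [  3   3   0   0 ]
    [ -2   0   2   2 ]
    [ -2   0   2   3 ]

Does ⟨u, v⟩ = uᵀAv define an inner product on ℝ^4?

yes

An LDLᵀ factorisation of A has diagonal entries 6, 3/2, 2/3, 1.
Counting signs: 4 positive.
Hence Q is positive definite.
⟨·,·⟩ is an inner product exactly when A is positive definite.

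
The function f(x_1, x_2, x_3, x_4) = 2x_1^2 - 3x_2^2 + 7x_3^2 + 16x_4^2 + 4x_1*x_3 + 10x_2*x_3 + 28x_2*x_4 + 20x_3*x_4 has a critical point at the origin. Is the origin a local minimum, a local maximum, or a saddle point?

saddle point

The Hessian at the origin is H = [[4, 0, 4, 0], [0, -6, 10, 28], [4, 10, 14, 20], [0, 28, 20, 32]].
Congruent diagonalization of H (simultaneous row and column reduction) yields pivots 4, -6, 80/3, -4.
That gives 2 positive, 2 negative pivots.
H is indefinite, so the origin is a saddle point.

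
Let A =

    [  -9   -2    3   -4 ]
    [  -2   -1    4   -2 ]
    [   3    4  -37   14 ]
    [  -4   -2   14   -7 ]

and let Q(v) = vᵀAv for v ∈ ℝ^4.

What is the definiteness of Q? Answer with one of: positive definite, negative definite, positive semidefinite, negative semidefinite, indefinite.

Leading principal minors: Δ_1 = -9, Δ_2 = 5, Δ_3 = -80, Δ_4 = 60.
The signs alternate starting with Δ_1 < 0, so by Sylvester's criterion Q is negative definite.

negative definite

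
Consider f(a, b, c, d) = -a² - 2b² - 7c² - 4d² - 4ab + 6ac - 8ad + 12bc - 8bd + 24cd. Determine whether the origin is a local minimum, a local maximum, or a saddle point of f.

The Hessian at the origin is H = [[-2, -4, 6, -8], [-4, -4, 12, -8], [6, 12, -14, 24], [-8, -8, 24, -8]].
Applying the same elementary operations to the rows and columns of H produces a congruent diagonal matrix with entries -2, 4, 4, 8.
So there are 3 positive, 1 negative pivots.
H is indefinite, so the origin is a saddle point.

saddle point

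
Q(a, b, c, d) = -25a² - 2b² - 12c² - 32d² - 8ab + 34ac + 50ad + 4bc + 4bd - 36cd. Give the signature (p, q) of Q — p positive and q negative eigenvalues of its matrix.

The symmetric matrix is A = [[-25, -4, 17, 25], [-4, -2, 2, 2], [17, 2, -12, -18], [25, 2, -18, -32]].
Applying the same elementary operations to the rows and columns of A produces a congruent diagonal matrix with entries -25, -34/25, -1/17, -4.
Counting signs: 4 negative.

(0, 4)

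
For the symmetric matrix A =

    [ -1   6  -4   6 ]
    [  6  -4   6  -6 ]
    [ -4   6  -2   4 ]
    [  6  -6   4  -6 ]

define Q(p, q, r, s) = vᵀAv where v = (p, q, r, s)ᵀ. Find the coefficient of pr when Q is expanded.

The coefficient of pr is A[1,3] + A[3,1] = 2·(-4) = -8.

-8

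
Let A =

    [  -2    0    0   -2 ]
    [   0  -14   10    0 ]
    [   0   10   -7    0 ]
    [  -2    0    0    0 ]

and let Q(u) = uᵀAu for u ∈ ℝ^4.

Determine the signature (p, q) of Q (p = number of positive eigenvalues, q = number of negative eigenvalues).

(2, 2)

Applying the same elementary operations to the rows and columns of A produces a congruent diagonal matrix with entries -2, -14, 1/7, 2.
That gives 2 positive, 2 negative pivots.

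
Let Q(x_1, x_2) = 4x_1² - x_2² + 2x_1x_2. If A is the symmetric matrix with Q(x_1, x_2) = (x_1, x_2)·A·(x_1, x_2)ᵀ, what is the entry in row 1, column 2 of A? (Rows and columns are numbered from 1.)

The coefficient of x_1·x_2 in Q is 2. For a symmetric A this equals A[1,2] + A[2,1] = 2·A[1,2].
So A[1,2] = 2/2 = 1.

1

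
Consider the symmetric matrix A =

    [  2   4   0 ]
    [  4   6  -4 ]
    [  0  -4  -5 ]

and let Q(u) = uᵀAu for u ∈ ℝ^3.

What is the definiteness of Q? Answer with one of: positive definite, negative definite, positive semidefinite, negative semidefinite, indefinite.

Applying the same elementary operations to the rows and columns of A produces a congruent diagonal matrix with entries 2, -2, 3.
Counting signs: 2 positive, 1 negative.
Hence Q is indefinite.

indefinite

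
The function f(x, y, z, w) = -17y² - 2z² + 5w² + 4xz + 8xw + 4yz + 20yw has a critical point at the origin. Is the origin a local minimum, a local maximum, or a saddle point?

saddle point

The Hessian at the origin is H = [[0, 0, 4, 8], [0, -34, 4, 20], [4, 4, -4, 0], [8, 20, 0, 10]].
H is indefinite, so the origin is a saddle point.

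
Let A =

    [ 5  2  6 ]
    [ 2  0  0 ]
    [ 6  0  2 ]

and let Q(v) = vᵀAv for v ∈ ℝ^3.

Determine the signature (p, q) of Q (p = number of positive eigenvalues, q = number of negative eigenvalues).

(2, 1)

Symmetric row and column elimination reduces A to a congruent diagonal form with pivots 5, -4/5, 2.
That gives 2 positive, 1 negative pivots.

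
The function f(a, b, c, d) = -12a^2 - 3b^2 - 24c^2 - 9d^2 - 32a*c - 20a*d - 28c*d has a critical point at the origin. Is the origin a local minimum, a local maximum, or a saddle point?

local maximum

The Hessian at the origin is H = [[-24, 0, -32, -20], [0, -6, 0, 0], [-32, 0, -48, -28], [-20, 0, -28, -18]].
Congruent diagonalization of H (simultaneous row and column reduction) yields pivots -24, -6, -16/3, -1.
That gives 4 negative pivots.
H is negative definite, so the origin is a strict local maximum.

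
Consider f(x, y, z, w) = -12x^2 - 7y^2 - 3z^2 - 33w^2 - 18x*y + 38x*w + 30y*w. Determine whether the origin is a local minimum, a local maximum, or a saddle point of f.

The Hessian at the origin is H = [[-24, -18, 0, 38], [-18, -14, 0, 30], [0, 0, -6, 0], [38, 30, 0, -66]].
Row-reducing H symmetrically gives the diagonal entries -24, -1/2, -6, -4/3.
So there are 4 negative pivots.
H is negative definite, so the origin is a strict local maximum.

local maximum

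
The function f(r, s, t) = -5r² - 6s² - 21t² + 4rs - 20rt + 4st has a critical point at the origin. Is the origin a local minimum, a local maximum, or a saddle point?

The Hessian at the origin is H = [[-10, 4, -20], [4, -12, 4], [-20, 4, -42]].
Symmetric row and column elimination reduces H to a congruent diagonal form with pivots -10, -52/5, -6/13.
Counting signs: 3 negative.
H is negative definite, so the origin is a strict local maximum.

local maximum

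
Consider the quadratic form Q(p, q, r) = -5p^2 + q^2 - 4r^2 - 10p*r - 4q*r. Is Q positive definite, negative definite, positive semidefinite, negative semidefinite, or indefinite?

indefinite

The associated matrix is A = [[-5, 0, -5], [0, 1, -2], [-5, -2, -4]].
Row-reducing A symmetrically gives the diagonal entries -5, 1, -3.
Counting signs: 1 positive, 2 negative.
Hence Q is indefinite.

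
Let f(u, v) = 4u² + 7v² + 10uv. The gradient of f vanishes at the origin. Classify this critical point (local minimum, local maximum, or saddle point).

local minimum

The Hessian at the origin is H = [[8, 10], [10, 14]].
det H = 8·14 − (10)² = 12 > 0 and H[1,1] = 8 > 0, so H is positive definite.
Therefore the origin is a local minimum.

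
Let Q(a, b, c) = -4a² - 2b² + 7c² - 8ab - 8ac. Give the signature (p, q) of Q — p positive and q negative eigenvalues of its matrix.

Write A = [[-4, -4, -4], [-4, -2, 0], [-4, 0, 7]].
Congruent diagonalization of A (simultaneous row and column reduction) yields pivots -4, 2, 3.
Counting signs: 2 positive, 1 negative.

(2, 1)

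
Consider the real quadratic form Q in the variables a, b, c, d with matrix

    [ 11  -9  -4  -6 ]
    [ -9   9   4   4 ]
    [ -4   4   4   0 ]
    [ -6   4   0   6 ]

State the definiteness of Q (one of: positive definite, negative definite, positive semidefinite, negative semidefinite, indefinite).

positive definite

Leading principal minors: Δ_1 = 11, Δ_2 = 18, Δ_3 = 40, Δ_4 = 32.
All leading principal minors are positive, so by Sylvester's criterion Q is positive definite.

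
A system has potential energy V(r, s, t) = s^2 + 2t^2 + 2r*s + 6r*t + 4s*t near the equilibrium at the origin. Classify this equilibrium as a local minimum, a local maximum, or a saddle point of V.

The Hessian at the origin is H = [[0, 2, 6], [2, 2, 4], [6, 4, 4]].
H is indefinite, so the origin is a saddle point.

saddle point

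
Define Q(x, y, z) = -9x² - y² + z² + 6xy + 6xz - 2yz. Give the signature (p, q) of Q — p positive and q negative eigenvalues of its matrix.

(1, 1)

Write A = [[-9, 3, 3], [3, -1, -1], [3, -1, 1]].
Applying the same elementary operations to the rows and columns of A produces a congruent diagonal matrix with entries -9, 0, 2.
That gives 1 positive, 1 negative, 1 zero pivots.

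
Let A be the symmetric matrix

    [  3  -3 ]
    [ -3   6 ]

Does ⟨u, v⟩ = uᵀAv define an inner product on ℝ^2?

For the 2×2 matrix [[3, -3], [-3, 6]]: det = 3·6 − (-3)² = 9, trace = 9.
det > 0 so both eigenvalues share the sign of the trace; trace = 9 > 0 ⇒ both positive.
⟨·,·⟩ is an inner product exactly when A is positive definite.

yes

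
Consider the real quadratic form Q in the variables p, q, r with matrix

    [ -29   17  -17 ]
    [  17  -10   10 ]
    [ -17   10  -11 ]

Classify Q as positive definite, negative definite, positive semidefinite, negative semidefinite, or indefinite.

Leading principal minors: Δ_1 = -29, Δ_2 = 1, Δ_3 = -1.
The signs alternate starting with Δ_1 < 0, so by Sylvester's criterion Q is negative definite.

negative definite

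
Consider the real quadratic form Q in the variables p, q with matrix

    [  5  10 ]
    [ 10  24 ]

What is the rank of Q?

2

Symmetric row and column elimination reduces A to a congruent diagonal form with pivots 5, 4.
That gives 2 positive pivots.
The rank is the number of nonzero pivots: 2.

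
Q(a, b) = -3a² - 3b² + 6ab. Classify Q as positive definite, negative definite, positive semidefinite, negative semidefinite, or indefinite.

negative semidefinite

The symmetric matrix of Q is [[-3, 3], [3, -3]].
For the 2×2 matrix [[-3, 3], [3, -3]]: det = -3·-3 − (3)² = 0, trace = -6.
det = 0 so one eigenvalue is zero; the form is semidefinite with the sign of the trace.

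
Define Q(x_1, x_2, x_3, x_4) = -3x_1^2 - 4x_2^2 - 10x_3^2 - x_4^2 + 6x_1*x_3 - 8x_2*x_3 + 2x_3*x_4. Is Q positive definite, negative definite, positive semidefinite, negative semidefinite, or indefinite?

Write A = [[-3, 0, 3, 0], [0, -4, -4, 0], [3, -4, -10, 1], [0, 0, 1, -1]].
Symmetric row and column elimination reduces A to a congruent diagonal form with pivots -3, -4, -3, -2/3.
That gives 4 negative pivots.
Hence Q is negative definite.

negative definite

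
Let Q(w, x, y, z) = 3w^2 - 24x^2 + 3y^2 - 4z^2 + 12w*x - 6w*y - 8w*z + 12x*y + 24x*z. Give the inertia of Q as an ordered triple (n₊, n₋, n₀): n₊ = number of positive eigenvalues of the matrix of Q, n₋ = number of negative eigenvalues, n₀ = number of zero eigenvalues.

The associated matrix is A = [[3, 6, -3, -4], [6, -24, 6, 12], [-3, 6, 3, 0], [-4, 12, 0, -4]].
Applying the same elementary operations to the rows and columns of A produces a congruent diagonal matrix with entries 3, -36, 4, 0.
That gives 2 positive, 1 negative, 1 zero pivots.

(2, 1, 1)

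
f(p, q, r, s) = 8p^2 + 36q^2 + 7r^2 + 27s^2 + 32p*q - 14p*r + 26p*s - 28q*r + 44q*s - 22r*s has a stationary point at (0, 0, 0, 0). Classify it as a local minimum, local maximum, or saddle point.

local minimum

The Hessian at the origin is H = [[16, 32, -14, 26], [32, 72, -28, 44], [-14, -28, 14, -22], [26, 44, -22, 54]].
Row-reducing H symmetrically gives the diagonal entries 16, 8, 7/4, 24/7.
Counting signs: 4 positive.
H is positive definite, so the origin is a strict local minimum.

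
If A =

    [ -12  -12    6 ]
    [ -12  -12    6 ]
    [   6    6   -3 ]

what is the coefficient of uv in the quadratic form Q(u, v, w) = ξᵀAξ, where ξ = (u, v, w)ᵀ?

The coefficient of uv is A[1,2] + A[2,1] = 2·(-12) = -24.

-24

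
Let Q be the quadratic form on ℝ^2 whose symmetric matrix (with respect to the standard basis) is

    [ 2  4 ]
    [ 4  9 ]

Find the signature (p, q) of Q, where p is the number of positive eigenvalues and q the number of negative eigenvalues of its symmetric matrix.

Symmetric row and column elimination reduces A to a congruent diagonal form with pivots 2, 1.
That gives 2 positive pivots.

(2, 0)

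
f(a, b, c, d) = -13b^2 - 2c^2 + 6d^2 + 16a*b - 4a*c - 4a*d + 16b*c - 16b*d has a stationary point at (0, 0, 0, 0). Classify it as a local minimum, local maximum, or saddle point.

The Hessian at the origin is H = [[0, 16, -4, -4], [16, -26, 16, -16], [-4, 16, -4, 0], [-4, -16, 0, 12]].
H is indefinite, so the origin is a saddle point.

saddle point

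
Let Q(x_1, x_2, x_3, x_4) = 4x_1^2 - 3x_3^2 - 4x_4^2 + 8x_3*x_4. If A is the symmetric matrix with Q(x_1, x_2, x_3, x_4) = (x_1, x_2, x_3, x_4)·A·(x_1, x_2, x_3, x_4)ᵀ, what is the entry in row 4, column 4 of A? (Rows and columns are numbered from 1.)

The coefficient of x_4^2 in Q is -4, and that is exactly A[4,4].

-4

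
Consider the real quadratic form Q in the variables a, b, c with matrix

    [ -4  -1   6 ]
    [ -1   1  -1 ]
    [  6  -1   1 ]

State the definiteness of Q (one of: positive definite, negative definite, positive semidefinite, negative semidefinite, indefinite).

Row-reducing A symmetrically gives the diagonal entries -4, 5/4, 5.
Counting signs: 2 positive, 1 negative.
Hence Q is indefinite.

indefinite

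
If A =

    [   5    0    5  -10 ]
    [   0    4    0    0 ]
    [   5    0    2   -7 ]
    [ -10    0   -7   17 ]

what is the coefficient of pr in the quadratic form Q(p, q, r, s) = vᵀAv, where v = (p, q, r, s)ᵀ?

The coefficient of pr is A[1,3] + A[3,1] = 2·5 = 10.

10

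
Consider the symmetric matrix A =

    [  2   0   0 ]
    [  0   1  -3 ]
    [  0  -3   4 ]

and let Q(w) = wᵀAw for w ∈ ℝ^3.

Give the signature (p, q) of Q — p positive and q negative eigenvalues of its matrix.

(2, 1)

Applying the same elementary operations to the rows and columns of A produces a congruent diagonal matrix with entries 2, 1, -5.
Counting signs: 2 positive, 1 negative.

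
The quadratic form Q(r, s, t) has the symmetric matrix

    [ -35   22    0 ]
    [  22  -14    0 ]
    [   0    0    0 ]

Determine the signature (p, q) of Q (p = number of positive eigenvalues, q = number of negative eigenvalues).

(0, 2)

Symmetric row and column elimination reduces A to a congruent diagonal form with pivots -35, -6/35, 0.
So there are 2 negative, 1 zero pivots.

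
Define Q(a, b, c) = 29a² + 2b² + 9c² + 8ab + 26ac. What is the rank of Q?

The symmetric matrix is A = [[29, 4, 13], [4, 2, 0], [13, 0, 9]].
An LDLᵀ factorisation of A has diagonal entries 29, 42/29, 20/21.
That gives 3 positive pivots.
The rank is the number of nonzero pivots: 3.

3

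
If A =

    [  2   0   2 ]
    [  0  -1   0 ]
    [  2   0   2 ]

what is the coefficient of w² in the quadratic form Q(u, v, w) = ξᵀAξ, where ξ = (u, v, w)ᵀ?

2

The coefficient of w² is the diagonal entry A[3,3] = 2.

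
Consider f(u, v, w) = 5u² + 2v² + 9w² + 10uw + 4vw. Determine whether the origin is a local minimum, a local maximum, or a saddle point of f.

local minimum

The Hessian at the origin is H = [[10, 0, 10], [0, 4, 4], [10, 4, 18]].
An LDLᵀ factorisation of H has diagonal entries 10, 4, 4.
So there are 3 positive pivots.
H is positive definite, so the origin is a strict local minimum.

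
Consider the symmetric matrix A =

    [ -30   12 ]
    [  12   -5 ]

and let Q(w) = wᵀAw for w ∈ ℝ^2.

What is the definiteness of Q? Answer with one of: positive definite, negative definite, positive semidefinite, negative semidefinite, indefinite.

negative definite

Leading principal minors: Δ_1 = -30, Δ_2 = 6.
The signs alternate starting with Δ_1 < 0, so by Sylvester's criterion Q is negative definite.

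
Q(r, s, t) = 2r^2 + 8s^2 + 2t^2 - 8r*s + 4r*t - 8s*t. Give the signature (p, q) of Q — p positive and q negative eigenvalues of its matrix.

The symmetric matrix is A = [[2, -4, 2], [-4, 8, -4], [2, -4, 2]].
Congruent diagonalization of A (simultaneous row and column reduction) yields pivots 2, 0, 0.
Counting signs: 1 positive, 2 zero.

(1, 0)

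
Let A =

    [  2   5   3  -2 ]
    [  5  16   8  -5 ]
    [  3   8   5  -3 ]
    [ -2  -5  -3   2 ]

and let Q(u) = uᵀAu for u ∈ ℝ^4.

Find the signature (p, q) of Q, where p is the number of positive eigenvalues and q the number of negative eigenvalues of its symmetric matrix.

(3, 0)

Row-reducing A symmetrically gives the diagonal entries 2, 7/2, 3/7, 0.
Counting signs: 3 positive, 1 zero.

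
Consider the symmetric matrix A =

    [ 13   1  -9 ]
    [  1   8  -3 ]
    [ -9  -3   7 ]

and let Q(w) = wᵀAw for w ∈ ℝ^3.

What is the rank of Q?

3

Row-reducing A symmetrically gives the diagonal entries 13, 103/13, 10/103.
Counting signs: 3 positive.
The rank is the number of nonzero pivots: 3.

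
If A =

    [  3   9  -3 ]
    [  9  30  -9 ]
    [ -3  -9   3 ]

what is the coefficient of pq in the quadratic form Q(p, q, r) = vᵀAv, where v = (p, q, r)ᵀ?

The coefficient of pq is A[1,2] + A[2,1] = 2·9 = 18.

18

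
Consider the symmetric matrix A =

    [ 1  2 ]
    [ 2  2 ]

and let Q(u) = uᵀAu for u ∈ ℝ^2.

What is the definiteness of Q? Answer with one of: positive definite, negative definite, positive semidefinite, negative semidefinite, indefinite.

indefinite

An LDLᵀ factorisation of A has diagonal entries 1, -2.
So there are 1 positive, 1 negative pivots.
Hence Q is indefinite.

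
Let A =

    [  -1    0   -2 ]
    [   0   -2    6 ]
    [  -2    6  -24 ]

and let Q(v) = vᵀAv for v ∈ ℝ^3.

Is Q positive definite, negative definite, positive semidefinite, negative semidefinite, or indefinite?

Row-reducing A symmetrically gives the diagonal entries -1, -2, -2.
Counting signs: 3 negative.
Hence Q is negative definite.

negative definite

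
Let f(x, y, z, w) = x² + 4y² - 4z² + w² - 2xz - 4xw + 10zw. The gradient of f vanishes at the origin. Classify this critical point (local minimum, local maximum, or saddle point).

saddle point

The Hessian at the origin is H = [[2, 0, -2, -4], [0, 8, 0, 0], [-2, 0, -8, 10], [-4, 0, 10, 2]].
Congruent diagonalization of H (simultaneous row and column reduction) yields pivots 2, 8, -10, -12/5.
That gives 2 positive, 2 negative pivots.
H is indefinite, so the origin is a saddle point.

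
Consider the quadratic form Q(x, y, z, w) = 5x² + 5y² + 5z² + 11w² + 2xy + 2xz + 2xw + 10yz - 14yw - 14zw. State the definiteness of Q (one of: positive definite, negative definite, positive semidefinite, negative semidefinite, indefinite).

Write A = [[5, 1, 1, 1], [1, 5, 5, -7], [1, 5, 5, -7], [1, -7, -7, 11]].
Applying the same elementary operations to the rows and columns of A produces a congruent diagonal matrix with entries 5, 24/5, 0, 0.
That gives 2 positive, 2 zero pivots.
Hence Q is positive semidefinite.

positive semidefinite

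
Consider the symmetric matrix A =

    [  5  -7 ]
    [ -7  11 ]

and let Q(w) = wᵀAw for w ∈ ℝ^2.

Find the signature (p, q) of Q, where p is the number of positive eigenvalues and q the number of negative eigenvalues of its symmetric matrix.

Row-reducing A symmetrically gives the diagonal entries 5, 6/5.
That gives 2 positive pivots.

(2, 0)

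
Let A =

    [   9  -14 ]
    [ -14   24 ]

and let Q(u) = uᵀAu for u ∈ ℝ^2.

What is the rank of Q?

Row-reducing A symmetrically gives the diagonal entries 9, 20/9.
That gives 2 positive pivots.
The rank is the number of nonzero pivots: 2.

2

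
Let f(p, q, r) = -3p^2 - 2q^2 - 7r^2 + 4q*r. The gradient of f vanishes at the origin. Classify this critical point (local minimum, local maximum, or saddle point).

The Hessian at the origin is H = [[-6, 0, 0], [0, -4, 4], [0, 4, -14]].
Row-reducing H symmetrically gives the diagonal entries -6, -4, -10.
Counting signs: 3 negative.
H is negative definite, so the origin is a strict local maximum.

local maximum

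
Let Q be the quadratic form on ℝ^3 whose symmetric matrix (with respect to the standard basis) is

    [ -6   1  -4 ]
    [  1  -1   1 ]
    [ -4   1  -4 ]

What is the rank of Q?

Congruent diagonalization of A (simultaneous row and column reduction) yields pivots -6, -5/6, -6/5.
So there are 3 negative pivots.
The rank is the number of nonzero pivots: 3.

3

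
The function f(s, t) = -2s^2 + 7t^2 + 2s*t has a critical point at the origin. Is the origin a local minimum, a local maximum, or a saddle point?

saddle point

The Hessian at the origin is H = [[-4, 2], [2, 14]].
det H = -4·14 − (2)² = -60 < 0, so H is indefinite.
Therefore the origin is a saddle point.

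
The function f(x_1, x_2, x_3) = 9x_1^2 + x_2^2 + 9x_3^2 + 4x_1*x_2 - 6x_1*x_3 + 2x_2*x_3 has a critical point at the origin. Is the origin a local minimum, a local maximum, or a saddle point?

local minimum

The Hessian at the origin is H = [[18, 4, -6], [4, 2, 2], [-6, 2, 18]].
An LDLᵀ factorisation of H has diagonal entries 18, 10/9, 6.
Counting signs: 3 positive.
H is positive definite, so the origin is a strict local minimum.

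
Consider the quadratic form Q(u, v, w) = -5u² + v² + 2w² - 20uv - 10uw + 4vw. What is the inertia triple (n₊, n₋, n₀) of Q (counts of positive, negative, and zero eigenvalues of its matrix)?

The associated matrix is A = [[-5, -10, -5], [-10, 1, 2], [-5, 2, 2]].
An LDLᵀ factorisation of A has diagonal entries -5, 21, 1/7.
Counting signs: 2 positive, 1 negative.

(2, 1, 0)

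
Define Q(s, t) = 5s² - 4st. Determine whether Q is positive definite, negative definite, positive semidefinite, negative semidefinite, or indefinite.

Write A = [[5, -2], [-2, 0]].
An LDLᵀ factorisation of A has diagonal entries 5, -4/5.
So there are 1 positive, 1 negative pivots.
Hence Q is indefinite.

indefinite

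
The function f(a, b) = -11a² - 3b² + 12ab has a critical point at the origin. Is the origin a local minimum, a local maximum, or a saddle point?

saddle point

The Hessian at the origin is H = [[-22, 12], [12, -6]].
det H = -22·-6 − (12)² = -12 < 0, so H is indefinite.
Therefore the origin is a saddle point.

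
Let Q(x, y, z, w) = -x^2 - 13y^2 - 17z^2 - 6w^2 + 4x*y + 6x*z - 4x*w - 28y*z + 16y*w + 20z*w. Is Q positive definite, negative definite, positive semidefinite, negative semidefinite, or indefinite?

negative semidefinite

The symmetric matrix is A = [[-1, 2, 3, -2], [2, -13, -14, 8], [3, -14, -17, 10], [-2, 8, 10, -6]].
Congruent diagonalization of A (simultaneous row and column reduction) yields pivots -1, -9, -8/9, 0.
That gives 3 negative, 1 zero pivots.
Hence Q is negative semidefinite.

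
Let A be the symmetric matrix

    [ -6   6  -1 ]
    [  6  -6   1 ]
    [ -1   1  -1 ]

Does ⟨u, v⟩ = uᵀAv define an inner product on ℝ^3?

Congruent diagonalization of A (simultaneous row and column reduction) yields pivots -6, 0, -5/6.
That gives 2 negative, 1 zero pivots.
Hence Q is negative semidefinite.
⟨·,·⟩ is an inner product exactly when A is positive definite.

no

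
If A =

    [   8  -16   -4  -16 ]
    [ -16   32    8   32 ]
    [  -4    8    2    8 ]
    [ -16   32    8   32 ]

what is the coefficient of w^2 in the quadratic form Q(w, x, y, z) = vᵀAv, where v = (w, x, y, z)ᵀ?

8

The coefficient of w^2 is the diagonal entry A[1,1] = 8.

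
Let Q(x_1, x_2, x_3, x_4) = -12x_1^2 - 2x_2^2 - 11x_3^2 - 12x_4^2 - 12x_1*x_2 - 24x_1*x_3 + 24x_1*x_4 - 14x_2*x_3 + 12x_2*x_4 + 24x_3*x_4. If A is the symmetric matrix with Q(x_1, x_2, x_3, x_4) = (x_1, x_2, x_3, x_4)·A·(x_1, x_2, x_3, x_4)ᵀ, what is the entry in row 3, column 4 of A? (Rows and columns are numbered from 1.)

The coefficient of x_3·x_4 in Q is 24. For a symmetric A this equals A[3,4] + A[4,3] = 2·A[3,4].
So A[3,4] = 24/2 = 12.

12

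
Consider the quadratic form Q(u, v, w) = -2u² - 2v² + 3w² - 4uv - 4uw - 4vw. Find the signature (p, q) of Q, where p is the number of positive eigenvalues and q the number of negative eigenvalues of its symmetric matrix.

The symmetric matrix is A = [[-2, -2, -2], [-2, -2, -2], [-2, -2, 3]].
Applying the same elementary operations to the rows and columns of A produces a congruent diagonal matrix with entries -2, 0, 5.
That gives 1 positive, 1 negative, 1 zero pivots.

(1, 1)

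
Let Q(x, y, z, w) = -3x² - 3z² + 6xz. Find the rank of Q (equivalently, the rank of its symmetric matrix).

1

The associated matrix is A = [[-3, 0, 3, 0], [0, 0, 0, 0], [3, 0, -3, 0], [0, 0, 0, 0]].
Applying the same elementary operations to the rows and columns of A produces a congruent diagonal matrix with entries -3, 0, 0, 0.
Counting signs: 1 negative, 3 zero.
The rank is the number of nonzero pivots: 1.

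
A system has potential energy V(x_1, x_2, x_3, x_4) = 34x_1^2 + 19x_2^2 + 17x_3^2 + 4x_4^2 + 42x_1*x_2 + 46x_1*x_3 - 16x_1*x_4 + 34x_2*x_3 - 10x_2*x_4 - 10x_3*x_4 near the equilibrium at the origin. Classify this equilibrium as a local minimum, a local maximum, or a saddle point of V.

The Hessian at the origin is H = [[68, 42, 46, -16], [42, 38, 34, -10], [46, 34, 34, -10], [-16, -10, -10, 8]].
Congruent diagonalization of H (simultaneous row and column reduction) yields pivots 68, 205/17, 12/41, 8/5.
So there are 4 positive pivots.
H is positive definite, so the origin is a strict local minimum.

local minimum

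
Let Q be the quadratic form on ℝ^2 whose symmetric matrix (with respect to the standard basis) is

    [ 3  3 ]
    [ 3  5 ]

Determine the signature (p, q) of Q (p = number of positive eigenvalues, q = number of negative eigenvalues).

Symmetric row and column elimination reduces A to a congruent diagonal form with pivots 3, 2.
Counting signs: 2 positive.

(2, 0)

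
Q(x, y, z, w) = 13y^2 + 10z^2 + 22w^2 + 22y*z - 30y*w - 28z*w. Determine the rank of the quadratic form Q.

The symmetric matrix is A = [[0, 0, 0, 0], [0, 13, 11, -15], [0, 11, 10, -14], [0, -15, -14, 22]].
Row-reducing A symmetrically gives the diagonal entries 0, 13, 9/13, 20/9.
So there are 3 positive, 1 zero pivots.
The rank is the number of nonzero pivots: 3.

3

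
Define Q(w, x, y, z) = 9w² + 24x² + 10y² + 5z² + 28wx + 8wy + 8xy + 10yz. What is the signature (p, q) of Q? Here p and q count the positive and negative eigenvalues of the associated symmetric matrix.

(4, 0)

The symmetric matrix is A = [[9, 14, 4, 0], [14, 24, 4, 0], [4, 4, 10, 5], [0, 0, 5, 5]].
Row-reducing A symmetrically gives the diagonal entries 9, 20/9, 6, 5/6.
So there are 4 positive pivots.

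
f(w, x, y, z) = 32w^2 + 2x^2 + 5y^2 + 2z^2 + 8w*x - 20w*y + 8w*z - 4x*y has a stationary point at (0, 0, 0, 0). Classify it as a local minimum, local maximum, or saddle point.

The Hessian at the origin is H = [[64, 8, -20, 8], [8, 4, -4, 0], [-20, -4, 10, 0], [8, 0, 0, 4]].
Row-reducing H symmetrically gives the diagonal entries 64, 3, 3, 4/3.
Counting signs: 4 positive.
H is positive definite, so the origin is a strict local minimum.

local minimum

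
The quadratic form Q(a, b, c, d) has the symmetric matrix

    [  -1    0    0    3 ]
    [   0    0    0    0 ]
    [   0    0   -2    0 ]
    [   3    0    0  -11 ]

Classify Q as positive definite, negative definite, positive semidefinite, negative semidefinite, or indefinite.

negative semidefinite

Applying the same elementary operations to the rows and columns of A produces a congruent diagonal matrix with entries -1, 0, -2, -2.
So there are 3 negative, 1 zero pivots.
Hence Q is negative semidefinite.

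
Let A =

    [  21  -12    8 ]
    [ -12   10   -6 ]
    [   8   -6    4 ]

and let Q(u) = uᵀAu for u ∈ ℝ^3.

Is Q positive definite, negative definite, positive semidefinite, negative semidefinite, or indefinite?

positive definite

Row-reducing A symmetrically gives the diagonal entries 21, 22/7, 10/33.
Counting signs: 3 positive.
Hence Q is positive definite.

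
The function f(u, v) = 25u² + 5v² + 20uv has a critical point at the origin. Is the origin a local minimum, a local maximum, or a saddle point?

The Hessian at the origin is H = [[50, 20], [20, 10]].
det H = 50·10 − (20)² = 100 > 0 and H[1,1] = 50 > 0, so H is positive definite.
Therefore the origin is a local minimum.

local minimum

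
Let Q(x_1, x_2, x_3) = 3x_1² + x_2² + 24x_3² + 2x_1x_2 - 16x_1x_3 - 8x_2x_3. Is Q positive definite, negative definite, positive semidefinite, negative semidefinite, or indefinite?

positive semidefinite

The symmetric matrix is A = [[3, 1, -8], [1, 1, -4], [-8, -4, 24]].
Row-reducing A symmetrically gives the diagonal entries 3, 2/3, 0.
So there are 2 positive, 1 zero pivots.
Hence Q is positive semidefinite.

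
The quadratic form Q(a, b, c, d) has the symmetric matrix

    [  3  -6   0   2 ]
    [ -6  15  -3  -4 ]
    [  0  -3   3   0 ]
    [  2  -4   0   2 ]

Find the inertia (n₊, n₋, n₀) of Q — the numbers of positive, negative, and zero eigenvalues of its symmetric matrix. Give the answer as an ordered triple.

(3, 0, 1)

Symmetric row and column elimination reduces A to a congruent diagonal form with pivots 3, 3, 0, 2/3.
So there are 3 positive, 1 zero pivots.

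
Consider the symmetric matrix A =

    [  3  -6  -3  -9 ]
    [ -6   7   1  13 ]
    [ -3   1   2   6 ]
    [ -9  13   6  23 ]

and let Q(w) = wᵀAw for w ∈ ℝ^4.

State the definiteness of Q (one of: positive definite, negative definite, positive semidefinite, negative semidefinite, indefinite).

indefinite

Applying the same elementary operations to the rows and columns of A produces a congruent diagonal matrix with entries 3, -5, 4, 0.
So there are 2 positive, 1 negative, 1 zero pivots.
Hence Q is indefinite.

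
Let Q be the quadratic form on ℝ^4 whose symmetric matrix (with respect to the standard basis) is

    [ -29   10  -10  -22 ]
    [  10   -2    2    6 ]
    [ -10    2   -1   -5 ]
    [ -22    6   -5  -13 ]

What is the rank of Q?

4

Symmetric row and column elimination reduces A to a congruent diagonal form with pivots -29, 42/29, 1, 20/21.
So there are 3 positive, 1 negative pivots.
The rank is the number of nonzero pivots: 4.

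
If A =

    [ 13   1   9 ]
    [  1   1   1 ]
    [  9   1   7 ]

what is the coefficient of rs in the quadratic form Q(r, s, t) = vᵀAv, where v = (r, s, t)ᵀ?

2

The coefficient of rs is A[1,2] + A[2,1] = 2·1 = 2.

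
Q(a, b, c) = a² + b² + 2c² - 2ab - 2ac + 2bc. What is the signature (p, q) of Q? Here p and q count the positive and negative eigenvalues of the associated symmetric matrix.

(2, 0)

The symmetric matrix is A = [[1, -1, -1], [-1, 1, 1], [-1, 1, 2]].
Row-reducing A symmetrically gives the diagonal entries 1, 0, 1.
So there are 2 positive, 1 zero pivots.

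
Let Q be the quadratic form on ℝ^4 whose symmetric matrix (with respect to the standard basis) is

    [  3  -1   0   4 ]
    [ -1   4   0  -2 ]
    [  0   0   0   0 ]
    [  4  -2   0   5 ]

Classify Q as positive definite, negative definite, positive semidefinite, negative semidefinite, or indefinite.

Symmetric row and column elimination reduces A to a congruent diagonal form with pivots 3, 11/3, 0, -5/11.
So there are 2 positive, 1 negative, 1 zero pivots.
Hence Q is indefinite.

indefinite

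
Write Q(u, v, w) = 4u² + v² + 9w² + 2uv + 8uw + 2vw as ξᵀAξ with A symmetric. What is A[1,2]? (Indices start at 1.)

The coefficient of u·v in Q is 2. For a symmetric A this equals A[1,2] + A[2,1] = 2·A[1,2].
So A[1,2] = 2/2 = 1.

1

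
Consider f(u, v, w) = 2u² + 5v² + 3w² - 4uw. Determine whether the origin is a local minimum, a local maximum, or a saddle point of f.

The Hessian at the origin is H = [[4, 0, -4], [0, 10, 0], [-4, 0, 6]].
Symmetric row and column elimination reduces H to a congruent diagonal form with pivots 4, 10, 2.
That gives 3 positive pivots.
H is positive definite, so the origin is a strict local minimum.

local minimum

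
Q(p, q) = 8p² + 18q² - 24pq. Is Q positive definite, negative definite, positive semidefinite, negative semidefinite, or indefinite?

positive semidefinite

The symmetric matrix of Q is [[8, -12], [-12, 18]].
For the 2×2 matrix [[8, -12], [-12, 18]]: det = 8·18 − (-12)² = 0, trace = 26.
det = 0 so one eigenvalue is zero; the form is semidefinite with the sign of the trace.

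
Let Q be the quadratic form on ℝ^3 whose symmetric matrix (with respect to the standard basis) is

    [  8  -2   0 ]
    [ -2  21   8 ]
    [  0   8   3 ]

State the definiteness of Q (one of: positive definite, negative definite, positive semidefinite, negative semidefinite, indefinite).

indefinite

Congruent diagonalization of A (simultaneous row and column reduction) yields pivots 8, 41/2, -5/41.
That gives 2 positive, 1 negative pivots.
Hence Q is indefinite.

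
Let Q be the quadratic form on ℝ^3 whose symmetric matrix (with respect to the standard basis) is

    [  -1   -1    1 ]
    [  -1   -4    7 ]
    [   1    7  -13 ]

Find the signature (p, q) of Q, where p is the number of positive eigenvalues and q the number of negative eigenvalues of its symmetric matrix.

(0, 2)

Row-reducing A symmetrically gives the diagonal entries -1, -3, 0.
Counting signs: 2 negative, 1 zero.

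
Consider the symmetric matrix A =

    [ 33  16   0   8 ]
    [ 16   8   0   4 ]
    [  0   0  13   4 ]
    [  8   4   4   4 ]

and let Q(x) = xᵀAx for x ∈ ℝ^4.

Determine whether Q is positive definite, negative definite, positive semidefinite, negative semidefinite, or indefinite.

positive definite

Leading principal minors: Δ_1 = 33, Δ_2 = 8, Δ_3 = 104, Δ_4 = 80.
All leading principal minors are positive, so by Sylvester's criterion Q is positive definite.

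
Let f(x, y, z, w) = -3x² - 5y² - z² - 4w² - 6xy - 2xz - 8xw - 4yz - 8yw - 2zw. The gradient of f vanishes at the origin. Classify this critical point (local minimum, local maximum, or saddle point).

saddle point

The Hessian at the origin is H = [[-6, -6, -2, -8], [-6, -10, -4, -8], [-2, -4, -2, -2], [-8, -8, -2, -8]].
Row-reducing H symmetrically gives the diagonal entries -6, -4, -1/3, 4.
That gives 1 positive, 3 negative pivots.
H is indefinite, so the origin is a saddle point.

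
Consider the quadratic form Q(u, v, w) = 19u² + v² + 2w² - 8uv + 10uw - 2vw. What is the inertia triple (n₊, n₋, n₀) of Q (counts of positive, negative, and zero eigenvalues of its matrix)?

Write A = [[19, -4, 5], [-4, 1, -1], [5, -1, 2]].
Applying the same elementary operations to the rows and columns of A produces a congruent diagonal matrix with entries 19, 3/19, 2/3.
That gives 3 positive pivots.

(3, 0, 0)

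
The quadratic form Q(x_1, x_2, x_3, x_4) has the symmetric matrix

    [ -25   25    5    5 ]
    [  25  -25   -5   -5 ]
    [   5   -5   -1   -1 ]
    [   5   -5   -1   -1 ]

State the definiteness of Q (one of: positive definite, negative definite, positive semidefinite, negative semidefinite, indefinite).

negative semidefinite

Applying the same elementary operations to the rows and columns of A produces a congruent diagonal matrix with entries -25, 0, 0, 0.
Counting signs: 1 negative, 3 zero.
Hence Q is negative semidefinite.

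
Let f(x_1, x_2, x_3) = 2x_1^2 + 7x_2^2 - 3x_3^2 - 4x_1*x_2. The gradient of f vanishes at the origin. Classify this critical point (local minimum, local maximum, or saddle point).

The Hessian at the origin is H = [[4, -4, 0], [-4, 14, 0], [0, 0, -6]].
Symmetric row and column elimination reduces H to a congruent diagonal form with pivots 4, 10, -6.
Counting signs: 2 positive, 1 negative.
H is indefinite, so the origin is a saddle point.

saddle point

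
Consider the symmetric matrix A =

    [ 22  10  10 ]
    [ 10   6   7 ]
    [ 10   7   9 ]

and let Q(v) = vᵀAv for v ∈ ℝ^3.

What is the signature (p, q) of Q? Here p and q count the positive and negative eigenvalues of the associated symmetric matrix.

(3, 0)

Applying the same elementary operations to the rows and columns of A produces a congruent diagonal matrix with entries 22, 16/11, 5/16.
Counting signs: 3 positive.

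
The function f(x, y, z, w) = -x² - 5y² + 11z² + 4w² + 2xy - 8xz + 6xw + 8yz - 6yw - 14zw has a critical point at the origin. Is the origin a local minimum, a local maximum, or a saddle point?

The Hessian at the origin is H = [[-2, 2, -8, 6], [2, -10, 8, -6], [-8, 8, 22, -14], [6, -6, -14, 8]].
Row-reducing H symmetrically gives the diagonal entries -2, -8, 54, -20/27.
That gives 1 positive, 3 negative pivots.
H is indefinite, so the origin is a saddle point.

saddle point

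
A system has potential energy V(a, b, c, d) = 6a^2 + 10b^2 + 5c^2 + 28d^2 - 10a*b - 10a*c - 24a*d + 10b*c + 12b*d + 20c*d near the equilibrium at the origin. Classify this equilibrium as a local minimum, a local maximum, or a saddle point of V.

local minimum

The Hessian at the origin is H = [[12, -10, -10, -24], [-10, 20, 10, 12], [-10, 10, 10, 20], [-24, 12, 20, 56]].
An LDLᵀ factorisation of H has diagonal entries 12, 35/3, 10/7, 8/5.
So there are 4 positive pivots.
H is positive definite, so the origin is a strict local minimum.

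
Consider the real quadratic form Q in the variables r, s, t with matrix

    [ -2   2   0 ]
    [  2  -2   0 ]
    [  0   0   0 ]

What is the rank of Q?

Applying the same elementary operations to the rows and columns of A produces a congruent diagonal matrix with entries -2, 0, 0.
So there are 1 negative, 2 zero pivots.
The rank is the number of nonzero pivots: 1.

1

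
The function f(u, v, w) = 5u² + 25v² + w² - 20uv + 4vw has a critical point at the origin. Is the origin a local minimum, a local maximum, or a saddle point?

local minimum

The Hessian at the origin is H = [[10, -20, 0], [-20, 50, 4], [0, 4, 2]].
Congruent diagonalization of H (simultaneous row and column reduction) yields pivots 10, 10, 2/5.
So there are 3 positive pivots.
H is positive definite, so the origin is a strict local minimum.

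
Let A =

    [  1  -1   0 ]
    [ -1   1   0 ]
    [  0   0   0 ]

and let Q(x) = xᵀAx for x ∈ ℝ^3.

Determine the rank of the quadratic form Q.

Congruent diagonalization of A (simultaneous row and column reduction) yields pivots 1, 0, 0.
That gives 1 positive, 2 zero pivots.
The rank is the number of nonzero pivots: 1.

1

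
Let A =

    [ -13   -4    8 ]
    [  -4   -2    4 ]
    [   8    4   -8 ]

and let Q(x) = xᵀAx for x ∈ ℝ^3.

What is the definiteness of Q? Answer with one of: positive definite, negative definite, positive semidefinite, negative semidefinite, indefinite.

Applying the same elementary operations to the rows and columns of A produces a congruent diagonal matrix with entries -13, -10/13, 0.
Counting signs: 2 negative, 1 zero.
Hence Q is negative semidefinite.

negative semidefinite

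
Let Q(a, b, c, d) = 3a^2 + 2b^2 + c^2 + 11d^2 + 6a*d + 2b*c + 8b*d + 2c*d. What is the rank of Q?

4

Write A = [[3, 0, 0, 3], [0, 2, 1, 4], [0, 1, 1, 1], [3, 4, 1, 11]].
Congruent diagonalization of A (simultaneous row and column reduction) yields pivots 3, 2, 1/2, -2.
So there are 3 positive, 1 negative pivots.
The rank is the number of nonzero pivots: 4.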